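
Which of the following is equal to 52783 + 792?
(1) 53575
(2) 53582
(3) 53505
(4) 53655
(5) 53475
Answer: 1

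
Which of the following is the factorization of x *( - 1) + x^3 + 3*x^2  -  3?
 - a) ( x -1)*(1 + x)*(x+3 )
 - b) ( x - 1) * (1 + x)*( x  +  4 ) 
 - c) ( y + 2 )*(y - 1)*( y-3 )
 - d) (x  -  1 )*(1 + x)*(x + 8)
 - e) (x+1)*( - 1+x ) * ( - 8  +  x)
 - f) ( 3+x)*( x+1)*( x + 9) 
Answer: a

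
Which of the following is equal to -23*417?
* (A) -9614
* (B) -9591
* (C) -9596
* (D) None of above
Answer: B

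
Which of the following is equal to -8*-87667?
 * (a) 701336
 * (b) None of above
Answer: a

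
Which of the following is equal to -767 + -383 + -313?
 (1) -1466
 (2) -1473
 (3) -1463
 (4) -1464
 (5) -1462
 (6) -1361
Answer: 3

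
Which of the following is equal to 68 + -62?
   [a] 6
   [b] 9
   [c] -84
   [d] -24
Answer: a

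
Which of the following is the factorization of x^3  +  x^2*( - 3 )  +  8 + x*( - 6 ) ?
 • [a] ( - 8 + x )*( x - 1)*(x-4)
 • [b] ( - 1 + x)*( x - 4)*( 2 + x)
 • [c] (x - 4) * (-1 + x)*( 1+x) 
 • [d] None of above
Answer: b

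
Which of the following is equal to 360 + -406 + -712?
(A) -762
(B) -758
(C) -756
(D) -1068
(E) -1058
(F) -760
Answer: B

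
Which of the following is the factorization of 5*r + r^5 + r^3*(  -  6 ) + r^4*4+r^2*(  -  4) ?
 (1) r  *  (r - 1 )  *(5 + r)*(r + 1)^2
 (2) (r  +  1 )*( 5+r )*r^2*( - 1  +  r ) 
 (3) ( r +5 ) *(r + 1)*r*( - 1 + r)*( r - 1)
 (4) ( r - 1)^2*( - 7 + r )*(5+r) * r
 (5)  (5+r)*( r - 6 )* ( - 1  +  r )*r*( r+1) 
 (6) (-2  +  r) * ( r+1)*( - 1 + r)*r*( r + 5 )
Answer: 3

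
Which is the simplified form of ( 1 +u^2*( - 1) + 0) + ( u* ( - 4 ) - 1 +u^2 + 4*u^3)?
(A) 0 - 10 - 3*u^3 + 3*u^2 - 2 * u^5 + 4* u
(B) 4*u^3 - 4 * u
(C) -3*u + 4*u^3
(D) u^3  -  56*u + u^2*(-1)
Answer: B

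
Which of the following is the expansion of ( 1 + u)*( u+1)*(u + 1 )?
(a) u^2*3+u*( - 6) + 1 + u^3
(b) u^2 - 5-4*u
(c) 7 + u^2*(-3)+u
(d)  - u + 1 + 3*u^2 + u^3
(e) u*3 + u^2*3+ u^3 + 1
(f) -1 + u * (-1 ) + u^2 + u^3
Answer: e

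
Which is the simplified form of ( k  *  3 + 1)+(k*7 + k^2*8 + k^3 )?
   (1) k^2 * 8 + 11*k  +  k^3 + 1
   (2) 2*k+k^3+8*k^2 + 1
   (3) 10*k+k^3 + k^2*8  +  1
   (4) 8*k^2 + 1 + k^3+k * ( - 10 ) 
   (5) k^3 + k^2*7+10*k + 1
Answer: 3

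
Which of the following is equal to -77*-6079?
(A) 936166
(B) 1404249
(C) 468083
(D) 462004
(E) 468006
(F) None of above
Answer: C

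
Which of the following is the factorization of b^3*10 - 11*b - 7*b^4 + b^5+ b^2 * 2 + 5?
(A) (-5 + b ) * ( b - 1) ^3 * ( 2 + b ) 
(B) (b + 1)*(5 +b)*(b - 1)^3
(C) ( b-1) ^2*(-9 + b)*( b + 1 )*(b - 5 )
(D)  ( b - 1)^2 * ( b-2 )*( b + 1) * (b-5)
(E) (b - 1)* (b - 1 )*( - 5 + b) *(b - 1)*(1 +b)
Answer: E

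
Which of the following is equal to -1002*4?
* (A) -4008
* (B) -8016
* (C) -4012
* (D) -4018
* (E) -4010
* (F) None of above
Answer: A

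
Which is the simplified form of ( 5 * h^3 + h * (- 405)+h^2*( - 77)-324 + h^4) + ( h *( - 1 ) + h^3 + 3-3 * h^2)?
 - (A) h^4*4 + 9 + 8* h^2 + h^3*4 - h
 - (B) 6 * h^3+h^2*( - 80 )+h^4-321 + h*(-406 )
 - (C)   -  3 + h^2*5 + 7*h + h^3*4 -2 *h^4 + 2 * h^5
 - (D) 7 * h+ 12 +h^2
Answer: B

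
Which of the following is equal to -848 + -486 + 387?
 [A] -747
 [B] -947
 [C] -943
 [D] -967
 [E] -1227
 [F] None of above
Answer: B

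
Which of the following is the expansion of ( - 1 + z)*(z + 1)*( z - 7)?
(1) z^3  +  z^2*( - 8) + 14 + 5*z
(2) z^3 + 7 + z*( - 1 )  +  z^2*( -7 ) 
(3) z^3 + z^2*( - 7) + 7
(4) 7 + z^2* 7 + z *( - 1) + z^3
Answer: 2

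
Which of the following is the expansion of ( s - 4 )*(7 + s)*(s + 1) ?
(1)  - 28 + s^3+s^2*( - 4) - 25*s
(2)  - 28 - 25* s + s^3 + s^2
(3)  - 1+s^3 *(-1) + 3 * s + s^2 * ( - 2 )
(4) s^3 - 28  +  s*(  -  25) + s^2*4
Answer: 4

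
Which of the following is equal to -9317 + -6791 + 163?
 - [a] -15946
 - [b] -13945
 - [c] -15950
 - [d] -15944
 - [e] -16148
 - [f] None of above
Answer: f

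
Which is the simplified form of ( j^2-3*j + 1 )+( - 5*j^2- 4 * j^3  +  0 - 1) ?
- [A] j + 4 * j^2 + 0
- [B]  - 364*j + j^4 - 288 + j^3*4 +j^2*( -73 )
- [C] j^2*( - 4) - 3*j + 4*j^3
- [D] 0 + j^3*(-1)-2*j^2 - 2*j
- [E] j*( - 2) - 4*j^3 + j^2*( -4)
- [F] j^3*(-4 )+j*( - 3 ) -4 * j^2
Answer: F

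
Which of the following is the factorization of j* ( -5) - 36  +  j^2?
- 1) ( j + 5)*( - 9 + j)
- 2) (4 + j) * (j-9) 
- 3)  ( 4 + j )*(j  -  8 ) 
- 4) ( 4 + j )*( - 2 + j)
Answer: 2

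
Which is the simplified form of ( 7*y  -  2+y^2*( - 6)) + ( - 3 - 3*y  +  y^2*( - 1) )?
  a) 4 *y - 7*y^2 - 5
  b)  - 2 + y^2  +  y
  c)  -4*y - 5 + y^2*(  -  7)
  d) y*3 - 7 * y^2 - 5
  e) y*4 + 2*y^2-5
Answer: a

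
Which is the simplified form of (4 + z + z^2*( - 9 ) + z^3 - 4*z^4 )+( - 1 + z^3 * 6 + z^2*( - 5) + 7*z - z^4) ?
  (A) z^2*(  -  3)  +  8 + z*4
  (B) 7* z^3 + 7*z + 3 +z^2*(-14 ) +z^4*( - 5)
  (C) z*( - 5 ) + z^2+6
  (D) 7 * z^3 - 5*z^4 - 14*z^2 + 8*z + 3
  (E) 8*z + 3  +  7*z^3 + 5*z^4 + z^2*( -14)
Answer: D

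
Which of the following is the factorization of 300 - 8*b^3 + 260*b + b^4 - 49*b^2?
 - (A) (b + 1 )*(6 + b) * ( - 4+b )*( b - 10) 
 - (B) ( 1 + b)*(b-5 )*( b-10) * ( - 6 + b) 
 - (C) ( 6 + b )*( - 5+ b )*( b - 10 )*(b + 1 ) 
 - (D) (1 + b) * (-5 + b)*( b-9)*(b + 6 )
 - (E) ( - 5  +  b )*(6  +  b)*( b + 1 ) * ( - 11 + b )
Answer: C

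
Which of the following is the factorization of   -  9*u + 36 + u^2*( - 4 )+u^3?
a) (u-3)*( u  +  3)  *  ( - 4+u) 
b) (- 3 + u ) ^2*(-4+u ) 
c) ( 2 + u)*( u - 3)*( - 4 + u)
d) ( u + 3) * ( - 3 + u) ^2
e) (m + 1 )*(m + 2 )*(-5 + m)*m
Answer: a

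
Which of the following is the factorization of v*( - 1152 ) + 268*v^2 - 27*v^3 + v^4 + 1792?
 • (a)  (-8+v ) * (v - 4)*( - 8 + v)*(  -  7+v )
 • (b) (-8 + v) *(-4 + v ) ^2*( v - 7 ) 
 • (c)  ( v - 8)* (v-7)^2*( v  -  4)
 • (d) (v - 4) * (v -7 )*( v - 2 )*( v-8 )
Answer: a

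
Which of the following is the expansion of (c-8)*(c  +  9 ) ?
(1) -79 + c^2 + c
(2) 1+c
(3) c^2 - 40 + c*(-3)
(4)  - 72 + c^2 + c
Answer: 4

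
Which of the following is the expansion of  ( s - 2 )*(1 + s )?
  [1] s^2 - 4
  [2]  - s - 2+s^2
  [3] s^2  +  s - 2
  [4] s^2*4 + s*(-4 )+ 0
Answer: 2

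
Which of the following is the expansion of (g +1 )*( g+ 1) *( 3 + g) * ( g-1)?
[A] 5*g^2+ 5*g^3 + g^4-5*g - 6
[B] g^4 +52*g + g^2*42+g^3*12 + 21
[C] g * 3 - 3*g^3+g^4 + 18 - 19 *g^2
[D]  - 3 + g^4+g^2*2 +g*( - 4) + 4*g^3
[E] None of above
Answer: D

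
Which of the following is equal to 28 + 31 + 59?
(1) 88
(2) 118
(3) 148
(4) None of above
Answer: 2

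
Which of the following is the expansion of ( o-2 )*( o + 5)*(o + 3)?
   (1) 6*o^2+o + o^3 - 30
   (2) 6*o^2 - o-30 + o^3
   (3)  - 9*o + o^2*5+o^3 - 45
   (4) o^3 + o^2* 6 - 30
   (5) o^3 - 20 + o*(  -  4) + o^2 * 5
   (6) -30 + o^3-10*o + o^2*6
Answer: 2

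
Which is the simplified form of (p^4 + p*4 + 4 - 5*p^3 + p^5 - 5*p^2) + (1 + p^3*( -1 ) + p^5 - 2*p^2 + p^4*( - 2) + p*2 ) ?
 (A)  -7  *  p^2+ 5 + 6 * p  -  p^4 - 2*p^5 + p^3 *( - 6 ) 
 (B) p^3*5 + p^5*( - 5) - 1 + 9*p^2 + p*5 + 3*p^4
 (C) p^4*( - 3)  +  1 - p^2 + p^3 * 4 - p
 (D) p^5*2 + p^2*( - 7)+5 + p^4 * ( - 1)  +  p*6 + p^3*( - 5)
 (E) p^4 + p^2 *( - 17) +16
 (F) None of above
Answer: F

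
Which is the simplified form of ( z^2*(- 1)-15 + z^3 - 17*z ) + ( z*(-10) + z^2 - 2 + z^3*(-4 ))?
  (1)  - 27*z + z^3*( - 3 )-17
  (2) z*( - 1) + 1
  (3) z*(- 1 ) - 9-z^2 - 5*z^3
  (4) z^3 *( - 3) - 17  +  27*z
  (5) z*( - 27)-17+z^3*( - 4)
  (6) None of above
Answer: 1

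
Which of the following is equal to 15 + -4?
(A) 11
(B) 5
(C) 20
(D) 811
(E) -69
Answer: A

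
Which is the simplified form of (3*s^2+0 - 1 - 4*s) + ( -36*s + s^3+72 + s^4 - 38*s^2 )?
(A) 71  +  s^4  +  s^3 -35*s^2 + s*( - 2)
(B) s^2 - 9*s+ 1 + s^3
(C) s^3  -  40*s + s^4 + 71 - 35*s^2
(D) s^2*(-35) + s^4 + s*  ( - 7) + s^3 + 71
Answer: C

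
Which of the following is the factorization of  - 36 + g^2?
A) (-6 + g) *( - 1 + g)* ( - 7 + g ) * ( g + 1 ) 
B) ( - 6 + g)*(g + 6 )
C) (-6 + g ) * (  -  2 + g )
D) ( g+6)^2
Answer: B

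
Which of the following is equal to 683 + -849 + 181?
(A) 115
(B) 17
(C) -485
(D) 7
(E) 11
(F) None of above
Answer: F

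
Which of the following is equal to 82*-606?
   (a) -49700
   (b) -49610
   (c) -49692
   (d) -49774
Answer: c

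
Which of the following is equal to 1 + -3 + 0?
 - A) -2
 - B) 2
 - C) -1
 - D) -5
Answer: A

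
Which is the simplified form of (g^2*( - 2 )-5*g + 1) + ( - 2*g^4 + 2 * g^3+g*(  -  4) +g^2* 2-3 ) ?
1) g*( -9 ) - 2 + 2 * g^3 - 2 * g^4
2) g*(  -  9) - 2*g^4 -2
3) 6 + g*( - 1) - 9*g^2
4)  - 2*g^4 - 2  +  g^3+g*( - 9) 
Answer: 1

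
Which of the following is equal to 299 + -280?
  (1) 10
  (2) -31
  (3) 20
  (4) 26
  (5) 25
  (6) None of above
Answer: 6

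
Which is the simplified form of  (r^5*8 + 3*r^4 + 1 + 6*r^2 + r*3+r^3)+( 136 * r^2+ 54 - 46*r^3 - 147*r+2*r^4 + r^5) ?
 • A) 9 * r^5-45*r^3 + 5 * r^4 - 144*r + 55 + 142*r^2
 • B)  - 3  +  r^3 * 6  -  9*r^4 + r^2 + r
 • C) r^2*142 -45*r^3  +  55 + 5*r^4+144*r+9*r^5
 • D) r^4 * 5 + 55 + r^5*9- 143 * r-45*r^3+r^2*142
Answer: A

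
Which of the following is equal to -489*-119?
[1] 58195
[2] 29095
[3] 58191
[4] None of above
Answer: 3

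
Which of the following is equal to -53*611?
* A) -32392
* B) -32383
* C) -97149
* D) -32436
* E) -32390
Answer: B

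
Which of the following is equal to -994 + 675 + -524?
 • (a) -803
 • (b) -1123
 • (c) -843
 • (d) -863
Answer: c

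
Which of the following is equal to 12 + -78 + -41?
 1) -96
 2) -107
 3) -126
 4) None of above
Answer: 2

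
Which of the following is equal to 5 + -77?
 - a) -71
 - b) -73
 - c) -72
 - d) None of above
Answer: c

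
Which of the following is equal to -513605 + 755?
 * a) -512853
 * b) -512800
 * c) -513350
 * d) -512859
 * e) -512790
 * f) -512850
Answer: f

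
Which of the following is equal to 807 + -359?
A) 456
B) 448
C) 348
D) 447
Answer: B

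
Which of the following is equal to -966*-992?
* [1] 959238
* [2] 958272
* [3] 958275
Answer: 2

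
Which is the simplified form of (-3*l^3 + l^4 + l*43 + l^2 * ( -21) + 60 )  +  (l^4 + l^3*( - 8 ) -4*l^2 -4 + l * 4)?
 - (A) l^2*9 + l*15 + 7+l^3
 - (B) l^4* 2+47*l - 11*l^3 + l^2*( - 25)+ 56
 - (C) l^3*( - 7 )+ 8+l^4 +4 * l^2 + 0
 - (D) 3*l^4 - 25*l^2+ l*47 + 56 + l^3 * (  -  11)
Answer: B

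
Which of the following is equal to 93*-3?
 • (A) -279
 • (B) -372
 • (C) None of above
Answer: A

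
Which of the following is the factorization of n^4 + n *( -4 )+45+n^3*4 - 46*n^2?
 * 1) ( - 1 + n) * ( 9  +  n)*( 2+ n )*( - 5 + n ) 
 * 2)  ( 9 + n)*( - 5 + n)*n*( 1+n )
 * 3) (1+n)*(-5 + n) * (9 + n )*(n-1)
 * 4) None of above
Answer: 3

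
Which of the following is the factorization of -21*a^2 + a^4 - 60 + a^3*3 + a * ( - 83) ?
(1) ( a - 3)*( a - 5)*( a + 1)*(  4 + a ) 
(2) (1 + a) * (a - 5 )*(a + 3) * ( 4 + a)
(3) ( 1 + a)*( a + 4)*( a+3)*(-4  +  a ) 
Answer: 2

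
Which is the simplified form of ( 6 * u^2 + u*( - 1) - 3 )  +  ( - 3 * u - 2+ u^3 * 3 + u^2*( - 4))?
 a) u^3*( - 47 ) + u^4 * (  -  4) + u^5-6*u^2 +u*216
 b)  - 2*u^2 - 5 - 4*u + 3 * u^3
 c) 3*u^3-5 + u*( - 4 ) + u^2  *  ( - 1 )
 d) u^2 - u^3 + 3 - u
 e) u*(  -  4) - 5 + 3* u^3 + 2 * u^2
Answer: e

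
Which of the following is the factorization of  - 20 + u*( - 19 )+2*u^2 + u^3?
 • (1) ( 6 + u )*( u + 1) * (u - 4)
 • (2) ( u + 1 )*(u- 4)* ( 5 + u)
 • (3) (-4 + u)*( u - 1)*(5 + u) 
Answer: 2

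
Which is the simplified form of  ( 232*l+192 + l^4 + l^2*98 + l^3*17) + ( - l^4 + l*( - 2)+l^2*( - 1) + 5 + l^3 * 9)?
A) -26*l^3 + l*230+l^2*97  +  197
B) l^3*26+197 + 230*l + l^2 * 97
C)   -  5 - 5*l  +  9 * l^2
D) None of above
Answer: B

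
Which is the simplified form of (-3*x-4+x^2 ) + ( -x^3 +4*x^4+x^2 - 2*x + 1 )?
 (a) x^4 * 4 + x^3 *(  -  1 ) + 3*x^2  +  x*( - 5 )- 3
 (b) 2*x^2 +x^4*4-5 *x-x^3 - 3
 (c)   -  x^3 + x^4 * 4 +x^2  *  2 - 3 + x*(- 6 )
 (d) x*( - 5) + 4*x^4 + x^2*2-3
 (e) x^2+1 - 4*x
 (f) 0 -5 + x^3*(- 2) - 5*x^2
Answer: b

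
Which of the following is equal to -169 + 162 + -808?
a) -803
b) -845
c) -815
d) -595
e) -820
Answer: c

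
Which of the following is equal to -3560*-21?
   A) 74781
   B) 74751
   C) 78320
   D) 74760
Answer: D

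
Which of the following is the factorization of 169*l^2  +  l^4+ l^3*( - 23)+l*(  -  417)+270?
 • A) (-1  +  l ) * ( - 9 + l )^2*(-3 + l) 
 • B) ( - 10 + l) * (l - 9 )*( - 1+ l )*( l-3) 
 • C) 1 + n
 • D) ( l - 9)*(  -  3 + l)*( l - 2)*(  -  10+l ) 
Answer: B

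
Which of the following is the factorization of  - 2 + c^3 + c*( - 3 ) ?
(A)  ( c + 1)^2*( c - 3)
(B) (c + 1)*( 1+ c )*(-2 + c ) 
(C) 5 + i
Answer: B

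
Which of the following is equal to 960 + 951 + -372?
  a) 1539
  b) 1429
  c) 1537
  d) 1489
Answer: a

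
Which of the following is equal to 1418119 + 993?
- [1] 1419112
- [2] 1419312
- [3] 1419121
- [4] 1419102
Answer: 1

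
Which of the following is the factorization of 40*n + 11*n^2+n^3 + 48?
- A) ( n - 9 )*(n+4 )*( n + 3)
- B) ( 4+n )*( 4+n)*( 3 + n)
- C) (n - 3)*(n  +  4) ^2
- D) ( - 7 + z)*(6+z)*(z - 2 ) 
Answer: B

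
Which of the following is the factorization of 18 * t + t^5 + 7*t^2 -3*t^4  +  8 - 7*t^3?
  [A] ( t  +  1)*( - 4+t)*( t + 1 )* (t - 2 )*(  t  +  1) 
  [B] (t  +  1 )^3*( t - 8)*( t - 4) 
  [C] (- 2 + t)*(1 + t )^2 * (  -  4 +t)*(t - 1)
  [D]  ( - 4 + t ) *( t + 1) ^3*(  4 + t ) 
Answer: A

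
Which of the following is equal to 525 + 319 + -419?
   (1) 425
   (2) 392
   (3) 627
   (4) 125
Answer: 1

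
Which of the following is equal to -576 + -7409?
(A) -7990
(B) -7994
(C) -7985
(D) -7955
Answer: C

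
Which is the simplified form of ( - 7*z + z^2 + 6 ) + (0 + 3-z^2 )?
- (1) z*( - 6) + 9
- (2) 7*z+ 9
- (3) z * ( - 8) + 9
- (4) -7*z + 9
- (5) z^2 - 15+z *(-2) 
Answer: 4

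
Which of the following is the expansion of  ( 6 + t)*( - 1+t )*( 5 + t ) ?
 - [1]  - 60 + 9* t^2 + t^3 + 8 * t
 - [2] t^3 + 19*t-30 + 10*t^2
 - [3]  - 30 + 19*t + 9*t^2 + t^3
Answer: 2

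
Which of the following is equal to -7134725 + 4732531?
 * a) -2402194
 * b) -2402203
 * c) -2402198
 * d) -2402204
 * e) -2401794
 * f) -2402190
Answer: a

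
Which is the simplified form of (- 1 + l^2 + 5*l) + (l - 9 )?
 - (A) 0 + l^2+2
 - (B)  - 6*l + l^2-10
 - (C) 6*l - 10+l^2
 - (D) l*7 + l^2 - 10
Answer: C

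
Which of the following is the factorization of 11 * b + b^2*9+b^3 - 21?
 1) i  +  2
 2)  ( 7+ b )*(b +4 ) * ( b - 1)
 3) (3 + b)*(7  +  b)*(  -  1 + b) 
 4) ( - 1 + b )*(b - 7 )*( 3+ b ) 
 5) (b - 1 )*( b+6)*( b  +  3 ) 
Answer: 3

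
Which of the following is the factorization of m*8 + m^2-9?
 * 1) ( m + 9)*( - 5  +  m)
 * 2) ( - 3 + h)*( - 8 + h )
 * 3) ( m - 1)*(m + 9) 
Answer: 3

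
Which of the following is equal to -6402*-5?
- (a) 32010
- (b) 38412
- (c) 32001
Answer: a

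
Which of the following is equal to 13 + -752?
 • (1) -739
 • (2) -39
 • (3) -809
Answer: 1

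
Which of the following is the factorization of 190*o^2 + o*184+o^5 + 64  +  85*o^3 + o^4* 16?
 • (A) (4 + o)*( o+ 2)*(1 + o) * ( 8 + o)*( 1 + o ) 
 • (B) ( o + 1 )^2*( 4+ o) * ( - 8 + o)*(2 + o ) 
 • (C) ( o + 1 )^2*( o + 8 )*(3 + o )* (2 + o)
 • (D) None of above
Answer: A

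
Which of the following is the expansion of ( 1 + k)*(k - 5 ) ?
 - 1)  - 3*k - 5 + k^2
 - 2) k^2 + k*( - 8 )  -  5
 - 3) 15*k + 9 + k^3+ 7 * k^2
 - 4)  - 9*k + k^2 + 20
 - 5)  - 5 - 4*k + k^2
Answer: 5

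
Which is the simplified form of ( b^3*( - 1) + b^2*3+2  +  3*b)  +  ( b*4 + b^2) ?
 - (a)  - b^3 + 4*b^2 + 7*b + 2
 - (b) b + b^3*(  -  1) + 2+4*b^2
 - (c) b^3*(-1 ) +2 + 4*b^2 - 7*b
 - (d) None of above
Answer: a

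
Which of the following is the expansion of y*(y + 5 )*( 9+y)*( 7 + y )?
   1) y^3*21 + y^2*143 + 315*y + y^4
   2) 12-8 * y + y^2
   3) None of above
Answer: 1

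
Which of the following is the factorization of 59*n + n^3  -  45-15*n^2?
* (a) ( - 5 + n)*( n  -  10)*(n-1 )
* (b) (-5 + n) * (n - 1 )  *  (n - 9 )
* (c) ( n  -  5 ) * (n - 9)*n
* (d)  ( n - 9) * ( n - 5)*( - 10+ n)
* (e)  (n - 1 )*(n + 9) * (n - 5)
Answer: b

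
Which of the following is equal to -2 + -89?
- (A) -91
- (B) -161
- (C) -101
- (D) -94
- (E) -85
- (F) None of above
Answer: A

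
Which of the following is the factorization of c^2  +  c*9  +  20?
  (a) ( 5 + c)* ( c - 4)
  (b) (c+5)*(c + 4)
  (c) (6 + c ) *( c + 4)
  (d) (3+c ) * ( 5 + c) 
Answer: b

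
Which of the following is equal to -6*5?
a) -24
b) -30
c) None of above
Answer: b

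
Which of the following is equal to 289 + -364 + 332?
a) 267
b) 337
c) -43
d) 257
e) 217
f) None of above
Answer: d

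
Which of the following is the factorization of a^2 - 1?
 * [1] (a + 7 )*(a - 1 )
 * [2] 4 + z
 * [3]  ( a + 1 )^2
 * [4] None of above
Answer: 4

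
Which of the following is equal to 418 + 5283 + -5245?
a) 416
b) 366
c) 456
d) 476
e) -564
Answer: c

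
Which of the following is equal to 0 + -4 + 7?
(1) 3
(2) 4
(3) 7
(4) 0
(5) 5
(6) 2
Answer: 1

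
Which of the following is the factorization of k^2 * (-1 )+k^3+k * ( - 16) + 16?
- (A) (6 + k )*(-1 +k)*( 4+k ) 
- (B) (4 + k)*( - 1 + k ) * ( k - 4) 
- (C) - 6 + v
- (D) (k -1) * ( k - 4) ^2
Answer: B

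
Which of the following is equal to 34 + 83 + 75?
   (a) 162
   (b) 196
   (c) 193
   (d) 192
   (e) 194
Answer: d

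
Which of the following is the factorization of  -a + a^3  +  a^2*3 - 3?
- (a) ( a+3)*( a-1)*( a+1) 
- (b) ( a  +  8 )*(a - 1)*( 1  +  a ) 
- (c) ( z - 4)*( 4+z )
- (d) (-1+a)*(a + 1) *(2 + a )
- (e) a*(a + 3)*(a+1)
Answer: a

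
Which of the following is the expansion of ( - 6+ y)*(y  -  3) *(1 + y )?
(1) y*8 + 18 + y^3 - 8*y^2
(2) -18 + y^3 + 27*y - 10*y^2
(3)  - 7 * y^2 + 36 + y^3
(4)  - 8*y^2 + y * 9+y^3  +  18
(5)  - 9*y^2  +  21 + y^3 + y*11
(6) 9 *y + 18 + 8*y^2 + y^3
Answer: 4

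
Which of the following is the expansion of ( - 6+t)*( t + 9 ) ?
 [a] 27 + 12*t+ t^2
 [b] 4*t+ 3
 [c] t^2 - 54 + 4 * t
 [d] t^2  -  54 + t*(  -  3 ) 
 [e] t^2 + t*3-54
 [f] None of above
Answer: e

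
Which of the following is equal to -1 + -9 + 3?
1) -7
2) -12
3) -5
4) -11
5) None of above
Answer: 1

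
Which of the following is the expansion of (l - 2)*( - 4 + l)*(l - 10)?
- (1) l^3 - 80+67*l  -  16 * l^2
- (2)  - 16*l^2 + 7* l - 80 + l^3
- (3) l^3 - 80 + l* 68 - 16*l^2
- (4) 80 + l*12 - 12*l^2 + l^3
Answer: 3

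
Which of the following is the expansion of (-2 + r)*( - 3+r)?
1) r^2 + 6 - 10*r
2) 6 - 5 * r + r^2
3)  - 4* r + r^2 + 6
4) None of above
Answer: 2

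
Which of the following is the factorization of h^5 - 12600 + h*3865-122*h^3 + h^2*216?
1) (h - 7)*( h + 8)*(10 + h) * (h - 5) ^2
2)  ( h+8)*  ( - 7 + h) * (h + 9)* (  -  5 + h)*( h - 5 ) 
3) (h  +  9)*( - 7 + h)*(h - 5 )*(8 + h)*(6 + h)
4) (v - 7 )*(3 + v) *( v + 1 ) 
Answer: 2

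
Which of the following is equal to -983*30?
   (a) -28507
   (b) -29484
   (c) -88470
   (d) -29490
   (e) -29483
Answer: d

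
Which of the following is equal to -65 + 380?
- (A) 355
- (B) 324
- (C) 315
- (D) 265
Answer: C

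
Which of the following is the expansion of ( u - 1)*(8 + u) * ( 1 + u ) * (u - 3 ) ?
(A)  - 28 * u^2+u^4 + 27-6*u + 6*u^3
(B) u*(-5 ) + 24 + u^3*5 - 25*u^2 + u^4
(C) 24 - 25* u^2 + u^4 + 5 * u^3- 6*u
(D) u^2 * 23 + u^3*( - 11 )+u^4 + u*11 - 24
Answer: B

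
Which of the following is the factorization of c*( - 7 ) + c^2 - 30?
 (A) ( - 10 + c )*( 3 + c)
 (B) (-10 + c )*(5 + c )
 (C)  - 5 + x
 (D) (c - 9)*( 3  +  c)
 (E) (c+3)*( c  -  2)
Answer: A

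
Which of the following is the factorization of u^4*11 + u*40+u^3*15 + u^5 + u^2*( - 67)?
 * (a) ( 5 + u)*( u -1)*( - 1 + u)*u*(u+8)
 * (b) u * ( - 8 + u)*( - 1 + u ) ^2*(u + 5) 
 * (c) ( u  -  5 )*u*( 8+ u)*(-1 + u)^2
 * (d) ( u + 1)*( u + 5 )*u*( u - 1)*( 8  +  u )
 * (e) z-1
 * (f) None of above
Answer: a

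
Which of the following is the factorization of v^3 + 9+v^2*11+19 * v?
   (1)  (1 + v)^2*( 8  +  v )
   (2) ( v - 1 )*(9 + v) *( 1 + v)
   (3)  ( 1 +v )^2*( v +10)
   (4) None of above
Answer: 4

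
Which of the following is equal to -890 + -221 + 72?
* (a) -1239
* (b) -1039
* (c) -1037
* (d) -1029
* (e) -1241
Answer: b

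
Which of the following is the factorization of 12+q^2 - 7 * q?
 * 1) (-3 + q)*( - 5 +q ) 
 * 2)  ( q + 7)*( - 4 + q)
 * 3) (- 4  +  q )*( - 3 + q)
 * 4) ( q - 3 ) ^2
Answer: 3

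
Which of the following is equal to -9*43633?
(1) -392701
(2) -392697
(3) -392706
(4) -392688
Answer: 2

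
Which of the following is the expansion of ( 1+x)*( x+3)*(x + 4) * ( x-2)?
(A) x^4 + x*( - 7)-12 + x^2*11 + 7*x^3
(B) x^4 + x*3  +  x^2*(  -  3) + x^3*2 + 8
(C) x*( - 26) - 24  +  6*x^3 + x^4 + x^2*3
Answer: C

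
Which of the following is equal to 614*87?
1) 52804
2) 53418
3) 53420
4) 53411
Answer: 2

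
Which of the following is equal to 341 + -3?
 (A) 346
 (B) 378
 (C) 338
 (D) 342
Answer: C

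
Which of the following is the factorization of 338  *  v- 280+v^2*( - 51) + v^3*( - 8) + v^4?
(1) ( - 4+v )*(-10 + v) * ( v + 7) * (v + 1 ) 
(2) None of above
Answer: 2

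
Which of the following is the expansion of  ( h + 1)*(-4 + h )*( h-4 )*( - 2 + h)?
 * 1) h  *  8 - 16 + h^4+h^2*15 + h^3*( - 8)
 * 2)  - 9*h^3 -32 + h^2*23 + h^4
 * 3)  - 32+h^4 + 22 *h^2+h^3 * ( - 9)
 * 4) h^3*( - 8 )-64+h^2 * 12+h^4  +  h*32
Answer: 3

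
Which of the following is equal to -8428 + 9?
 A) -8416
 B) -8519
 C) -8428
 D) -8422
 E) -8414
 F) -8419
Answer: F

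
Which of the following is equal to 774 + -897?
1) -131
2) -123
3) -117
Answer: 2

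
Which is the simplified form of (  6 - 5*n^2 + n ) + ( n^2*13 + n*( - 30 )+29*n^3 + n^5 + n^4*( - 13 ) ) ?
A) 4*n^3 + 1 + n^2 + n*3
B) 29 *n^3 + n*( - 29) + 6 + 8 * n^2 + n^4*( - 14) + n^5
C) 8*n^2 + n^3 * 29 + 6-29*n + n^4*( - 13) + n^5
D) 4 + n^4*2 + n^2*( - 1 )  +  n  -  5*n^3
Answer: C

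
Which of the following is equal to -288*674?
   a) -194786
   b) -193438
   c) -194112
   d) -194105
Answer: c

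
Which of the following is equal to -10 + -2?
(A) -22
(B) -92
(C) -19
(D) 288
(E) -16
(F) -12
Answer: F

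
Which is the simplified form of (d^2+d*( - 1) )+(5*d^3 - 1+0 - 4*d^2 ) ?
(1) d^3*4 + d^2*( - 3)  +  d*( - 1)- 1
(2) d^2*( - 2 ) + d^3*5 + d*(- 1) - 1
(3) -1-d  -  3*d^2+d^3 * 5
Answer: 3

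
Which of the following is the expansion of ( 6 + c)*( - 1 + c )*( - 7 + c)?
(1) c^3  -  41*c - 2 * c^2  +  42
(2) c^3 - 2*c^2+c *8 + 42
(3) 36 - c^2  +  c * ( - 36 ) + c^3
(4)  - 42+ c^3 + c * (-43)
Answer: 1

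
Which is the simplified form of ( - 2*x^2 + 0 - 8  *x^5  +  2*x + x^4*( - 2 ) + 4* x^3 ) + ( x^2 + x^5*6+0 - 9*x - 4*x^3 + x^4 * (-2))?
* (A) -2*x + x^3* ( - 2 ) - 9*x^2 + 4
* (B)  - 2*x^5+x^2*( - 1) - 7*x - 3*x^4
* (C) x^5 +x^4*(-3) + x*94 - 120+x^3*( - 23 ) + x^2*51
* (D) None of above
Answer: D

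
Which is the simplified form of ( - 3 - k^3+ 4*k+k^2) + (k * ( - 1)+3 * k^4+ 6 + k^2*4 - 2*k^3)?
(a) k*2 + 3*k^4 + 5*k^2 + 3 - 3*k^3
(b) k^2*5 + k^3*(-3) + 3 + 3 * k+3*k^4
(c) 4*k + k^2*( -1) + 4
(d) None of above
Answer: b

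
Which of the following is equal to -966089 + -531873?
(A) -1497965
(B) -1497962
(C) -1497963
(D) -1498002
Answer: B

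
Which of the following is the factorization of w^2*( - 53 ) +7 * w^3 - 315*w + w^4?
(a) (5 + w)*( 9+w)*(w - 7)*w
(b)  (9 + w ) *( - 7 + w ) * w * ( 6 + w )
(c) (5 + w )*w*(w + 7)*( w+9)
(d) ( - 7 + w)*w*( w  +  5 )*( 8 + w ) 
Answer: a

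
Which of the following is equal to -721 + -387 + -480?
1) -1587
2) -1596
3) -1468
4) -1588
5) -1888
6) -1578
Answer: 4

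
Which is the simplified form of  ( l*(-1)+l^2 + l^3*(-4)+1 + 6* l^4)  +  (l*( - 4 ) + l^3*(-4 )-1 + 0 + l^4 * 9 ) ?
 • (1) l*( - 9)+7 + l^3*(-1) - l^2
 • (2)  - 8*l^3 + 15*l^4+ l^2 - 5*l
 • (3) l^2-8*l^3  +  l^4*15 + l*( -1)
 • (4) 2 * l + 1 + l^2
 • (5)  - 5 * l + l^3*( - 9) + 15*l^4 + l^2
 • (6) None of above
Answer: 2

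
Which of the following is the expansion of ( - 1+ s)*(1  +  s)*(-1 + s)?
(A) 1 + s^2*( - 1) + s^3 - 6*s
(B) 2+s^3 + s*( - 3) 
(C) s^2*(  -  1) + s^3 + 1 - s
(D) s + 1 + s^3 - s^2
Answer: C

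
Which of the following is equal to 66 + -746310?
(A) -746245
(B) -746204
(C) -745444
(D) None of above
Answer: D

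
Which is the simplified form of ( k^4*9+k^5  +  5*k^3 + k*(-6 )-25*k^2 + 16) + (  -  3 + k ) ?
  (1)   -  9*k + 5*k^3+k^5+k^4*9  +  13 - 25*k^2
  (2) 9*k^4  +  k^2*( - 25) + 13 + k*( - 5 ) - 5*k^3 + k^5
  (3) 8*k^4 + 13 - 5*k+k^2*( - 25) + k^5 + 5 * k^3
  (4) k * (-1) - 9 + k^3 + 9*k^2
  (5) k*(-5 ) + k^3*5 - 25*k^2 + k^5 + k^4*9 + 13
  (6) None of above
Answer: 5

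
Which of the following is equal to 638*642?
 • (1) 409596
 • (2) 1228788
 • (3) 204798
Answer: 1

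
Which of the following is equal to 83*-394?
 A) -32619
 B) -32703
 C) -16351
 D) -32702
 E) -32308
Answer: D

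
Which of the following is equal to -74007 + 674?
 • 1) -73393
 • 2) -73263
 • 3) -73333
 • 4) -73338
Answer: 3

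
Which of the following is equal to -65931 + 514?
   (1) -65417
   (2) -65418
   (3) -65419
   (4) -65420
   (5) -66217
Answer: 1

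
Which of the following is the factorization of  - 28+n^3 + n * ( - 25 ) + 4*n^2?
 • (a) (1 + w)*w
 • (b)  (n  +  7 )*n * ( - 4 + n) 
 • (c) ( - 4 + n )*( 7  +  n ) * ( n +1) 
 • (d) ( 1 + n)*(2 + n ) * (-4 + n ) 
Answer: c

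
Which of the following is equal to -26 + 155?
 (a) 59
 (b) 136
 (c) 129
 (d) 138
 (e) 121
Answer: c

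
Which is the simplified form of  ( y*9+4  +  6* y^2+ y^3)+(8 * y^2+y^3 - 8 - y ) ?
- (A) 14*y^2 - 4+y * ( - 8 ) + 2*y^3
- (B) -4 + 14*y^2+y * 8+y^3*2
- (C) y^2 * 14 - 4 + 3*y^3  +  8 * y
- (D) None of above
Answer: B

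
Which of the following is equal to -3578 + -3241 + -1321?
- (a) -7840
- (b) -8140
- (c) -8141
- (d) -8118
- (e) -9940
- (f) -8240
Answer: b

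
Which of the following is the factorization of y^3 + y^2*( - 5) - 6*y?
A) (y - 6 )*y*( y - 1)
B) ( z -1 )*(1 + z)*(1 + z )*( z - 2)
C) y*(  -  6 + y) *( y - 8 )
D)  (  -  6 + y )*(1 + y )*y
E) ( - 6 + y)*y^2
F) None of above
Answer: D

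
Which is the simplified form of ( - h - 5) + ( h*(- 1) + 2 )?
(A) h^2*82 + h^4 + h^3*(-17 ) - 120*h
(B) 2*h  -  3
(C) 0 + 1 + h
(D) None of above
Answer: D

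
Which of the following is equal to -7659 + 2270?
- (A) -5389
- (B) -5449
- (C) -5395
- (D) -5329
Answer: A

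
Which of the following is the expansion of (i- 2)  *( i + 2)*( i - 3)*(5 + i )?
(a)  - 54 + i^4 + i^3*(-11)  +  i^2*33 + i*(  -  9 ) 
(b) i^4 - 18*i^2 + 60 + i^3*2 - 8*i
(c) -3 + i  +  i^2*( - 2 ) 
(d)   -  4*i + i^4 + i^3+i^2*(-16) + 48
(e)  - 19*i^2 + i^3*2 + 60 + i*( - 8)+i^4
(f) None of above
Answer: e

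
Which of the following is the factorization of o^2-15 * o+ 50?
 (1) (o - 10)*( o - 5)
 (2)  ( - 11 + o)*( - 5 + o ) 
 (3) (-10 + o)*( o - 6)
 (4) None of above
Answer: 1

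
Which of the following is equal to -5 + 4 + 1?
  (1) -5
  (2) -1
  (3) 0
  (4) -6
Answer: 3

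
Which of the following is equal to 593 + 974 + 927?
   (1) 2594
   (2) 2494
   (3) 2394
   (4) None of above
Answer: 2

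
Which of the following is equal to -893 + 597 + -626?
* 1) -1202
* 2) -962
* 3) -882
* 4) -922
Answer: 4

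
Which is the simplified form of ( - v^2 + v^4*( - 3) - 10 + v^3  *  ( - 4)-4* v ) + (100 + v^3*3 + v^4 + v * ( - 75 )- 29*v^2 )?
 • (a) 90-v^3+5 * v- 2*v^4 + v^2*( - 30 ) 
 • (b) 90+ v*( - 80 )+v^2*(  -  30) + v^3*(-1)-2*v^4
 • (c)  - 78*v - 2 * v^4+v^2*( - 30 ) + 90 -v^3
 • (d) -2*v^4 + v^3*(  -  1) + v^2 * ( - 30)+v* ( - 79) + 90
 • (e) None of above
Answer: d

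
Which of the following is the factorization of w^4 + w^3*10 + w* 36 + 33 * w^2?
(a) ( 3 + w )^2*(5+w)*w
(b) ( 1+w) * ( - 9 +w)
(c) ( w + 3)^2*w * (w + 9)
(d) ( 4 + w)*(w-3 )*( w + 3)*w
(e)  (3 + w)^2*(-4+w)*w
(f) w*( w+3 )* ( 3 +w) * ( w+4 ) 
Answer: f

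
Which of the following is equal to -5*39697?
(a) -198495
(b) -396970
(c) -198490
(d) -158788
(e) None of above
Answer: e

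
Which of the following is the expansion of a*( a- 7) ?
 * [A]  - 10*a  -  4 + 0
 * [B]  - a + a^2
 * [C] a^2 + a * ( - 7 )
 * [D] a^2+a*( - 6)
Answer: C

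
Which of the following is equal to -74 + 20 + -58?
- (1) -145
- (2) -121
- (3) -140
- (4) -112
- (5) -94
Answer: 4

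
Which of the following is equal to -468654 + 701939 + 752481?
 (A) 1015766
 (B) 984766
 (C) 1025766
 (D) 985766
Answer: D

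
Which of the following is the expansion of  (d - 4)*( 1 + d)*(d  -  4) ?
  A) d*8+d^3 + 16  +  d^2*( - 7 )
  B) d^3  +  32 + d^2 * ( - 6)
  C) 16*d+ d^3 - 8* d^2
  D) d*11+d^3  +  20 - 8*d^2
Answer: A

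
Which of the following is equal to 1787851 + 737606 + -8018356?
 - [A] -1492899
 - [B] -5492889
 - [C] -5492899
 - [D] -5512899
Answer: C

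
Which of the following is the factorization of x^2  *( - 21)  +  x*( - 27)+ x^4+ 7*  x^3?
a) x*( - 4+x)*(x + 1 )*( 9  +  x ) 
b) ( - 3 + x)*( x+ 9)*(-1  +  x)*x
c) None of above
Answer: c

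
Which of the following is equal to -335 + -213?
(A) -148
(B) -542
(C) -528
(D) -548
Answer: D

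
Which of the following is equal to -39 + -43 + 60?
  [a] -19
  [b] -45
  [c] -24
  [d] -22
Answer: d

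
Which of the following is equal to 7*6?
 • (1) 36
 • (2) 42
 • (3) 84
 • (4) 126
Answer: 2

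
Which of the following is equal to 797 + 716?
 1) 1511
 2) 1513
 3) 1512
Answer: 2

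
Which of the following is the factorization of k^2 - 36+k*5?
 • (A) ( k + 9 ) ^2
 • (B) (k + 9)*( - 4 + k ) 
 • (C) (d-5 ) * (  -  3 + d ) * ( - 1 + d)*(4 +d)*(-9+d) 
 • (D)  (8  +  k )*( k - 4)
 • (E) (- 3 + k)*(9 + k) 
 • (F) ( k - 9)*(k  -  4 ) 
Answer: B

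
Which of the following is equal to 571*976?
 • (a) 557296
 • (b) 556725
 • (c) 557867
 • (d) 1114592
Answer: a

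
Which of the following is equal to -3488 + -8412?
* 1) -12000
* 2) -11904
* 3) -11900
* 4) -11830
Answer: 3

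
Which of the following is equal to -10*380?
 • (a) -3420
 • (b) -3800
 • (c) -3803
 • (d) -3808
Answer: b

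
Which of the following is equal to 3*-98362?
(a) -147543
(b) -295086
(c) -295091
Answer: b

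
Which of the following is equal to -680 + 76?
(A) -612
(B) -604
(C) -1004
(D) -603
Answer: B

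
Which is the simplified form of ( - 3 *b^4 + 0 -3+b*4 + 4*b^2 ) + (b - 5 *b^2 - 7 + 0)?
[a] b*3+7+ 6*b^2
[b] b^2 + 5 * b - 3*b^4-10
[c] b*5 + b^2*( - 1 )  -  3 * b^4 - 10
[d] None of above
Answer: c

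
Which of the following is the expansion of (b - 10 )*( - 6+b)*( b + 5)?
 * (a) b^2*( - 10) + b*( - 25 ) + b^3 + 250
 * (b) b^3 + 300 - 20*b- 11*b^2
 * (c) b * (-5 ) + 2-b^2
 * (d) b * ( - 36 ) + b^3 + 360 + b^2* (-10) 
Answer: b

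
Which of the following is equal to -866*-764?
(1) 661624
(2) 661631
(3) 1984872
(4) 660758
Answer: 1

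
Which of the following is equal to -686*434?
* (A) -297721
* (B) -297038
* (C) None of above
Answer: C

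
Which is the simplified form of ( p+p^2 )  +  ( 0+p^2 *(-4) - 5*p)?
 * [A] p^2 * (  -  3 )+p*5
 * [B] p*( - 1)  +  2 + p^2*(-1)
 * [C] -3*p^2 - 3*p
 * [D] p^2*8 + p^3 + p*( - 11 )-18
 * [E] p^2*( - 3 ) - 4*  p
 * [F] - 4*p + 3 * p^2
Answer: E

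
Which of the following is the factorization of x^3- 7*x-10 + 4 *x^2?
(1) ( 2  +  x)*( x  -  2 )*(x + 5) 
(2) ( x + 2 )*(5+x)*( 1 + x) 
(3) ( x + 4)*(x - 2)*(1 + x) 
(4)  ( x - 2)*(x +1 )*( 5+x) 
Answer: 4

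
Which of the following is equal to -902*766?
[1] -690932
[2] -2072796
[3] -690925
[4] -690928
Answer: 1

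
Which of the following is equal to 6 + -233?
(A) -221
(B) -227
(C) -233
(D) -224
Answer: B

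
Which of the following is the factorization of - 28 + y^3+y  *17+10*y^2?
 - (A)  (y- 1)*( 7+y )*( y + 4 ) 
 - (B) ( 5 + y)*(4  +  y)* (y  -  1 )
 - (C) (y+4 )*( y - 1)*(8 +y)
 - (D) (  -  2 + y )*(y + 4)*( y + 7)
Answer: A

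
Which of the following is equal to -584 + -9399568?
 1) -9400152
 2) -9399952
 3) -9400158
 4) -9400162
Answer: 1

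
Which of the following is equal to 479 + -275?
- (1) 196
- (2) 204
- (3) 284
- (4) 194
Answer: 2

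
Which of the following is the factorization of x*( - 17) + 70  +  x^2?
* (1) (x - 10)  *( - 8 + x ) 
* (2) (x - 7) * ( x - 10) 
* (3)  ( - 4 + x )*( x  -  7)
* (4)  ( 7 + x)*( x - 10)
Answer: 2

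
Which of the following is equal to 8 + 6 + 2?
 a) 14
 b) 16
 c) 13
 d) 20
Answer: b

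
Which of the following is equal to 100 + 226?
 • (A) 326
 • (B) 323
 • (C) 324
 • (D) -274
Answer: A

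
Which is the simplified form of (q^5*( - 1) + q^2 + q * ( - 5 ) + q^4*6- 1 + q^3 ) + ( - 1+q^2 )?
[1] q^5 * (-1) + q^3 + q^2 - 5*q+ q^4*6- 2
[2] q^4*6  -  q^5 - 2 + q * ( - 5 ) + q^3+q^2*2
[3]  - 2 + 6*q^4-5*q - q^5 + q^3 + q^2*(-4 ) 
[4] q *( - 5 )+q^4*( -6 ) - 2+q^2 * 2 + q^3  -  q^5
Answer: 2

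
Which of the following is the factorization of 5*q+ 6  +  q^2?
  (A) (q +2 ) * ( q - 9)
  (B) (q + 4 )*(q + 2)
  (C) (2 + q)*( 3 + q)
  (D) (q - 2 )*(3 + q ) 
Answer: C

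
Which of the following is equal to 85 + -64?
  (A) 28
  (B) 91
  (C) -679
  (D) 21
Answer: D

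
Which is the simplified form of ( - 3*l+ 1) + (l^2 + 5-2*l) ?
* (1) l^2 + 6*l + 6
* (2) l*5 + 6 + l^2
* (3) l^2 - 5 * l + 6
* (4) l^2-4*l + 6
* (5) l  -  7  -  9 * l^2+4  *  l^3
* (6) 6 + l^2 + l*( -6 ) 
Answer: 3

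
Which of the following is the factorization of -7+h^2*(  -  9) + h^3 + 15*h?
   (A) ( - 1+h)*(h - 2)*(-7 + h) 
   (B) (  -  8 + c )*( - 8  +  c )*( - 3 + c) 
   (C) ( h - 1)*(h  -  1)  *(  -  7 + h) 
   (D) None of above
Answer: C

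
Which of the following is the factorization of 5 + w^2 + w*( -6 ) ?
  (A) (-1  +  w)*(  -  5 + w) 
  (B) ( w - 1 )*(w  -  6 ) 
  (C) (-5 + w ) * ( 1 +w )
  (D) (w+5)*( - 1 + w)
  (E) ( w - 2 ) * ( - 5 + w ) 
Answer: A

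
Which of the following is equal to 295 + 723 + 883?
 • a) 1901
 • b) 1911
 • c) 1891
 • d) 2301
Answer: a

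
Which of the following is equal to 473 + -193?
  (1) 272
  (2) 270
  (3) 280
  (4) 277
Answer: 3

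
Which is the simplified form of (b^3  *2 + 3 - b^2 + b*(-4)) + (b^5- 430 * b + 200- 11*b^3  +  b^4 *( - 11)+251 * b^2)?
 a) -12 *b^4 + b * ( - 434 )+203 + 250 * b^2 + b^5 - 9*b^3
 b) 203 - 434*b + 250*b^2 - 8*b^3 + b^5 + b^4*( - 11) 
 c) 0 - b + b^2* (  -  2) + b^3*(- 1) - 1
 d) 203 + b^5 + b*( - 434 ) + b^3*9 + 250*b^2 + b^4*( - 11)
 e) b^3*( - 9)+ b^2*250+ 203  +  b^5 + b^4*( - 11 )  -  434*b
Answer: e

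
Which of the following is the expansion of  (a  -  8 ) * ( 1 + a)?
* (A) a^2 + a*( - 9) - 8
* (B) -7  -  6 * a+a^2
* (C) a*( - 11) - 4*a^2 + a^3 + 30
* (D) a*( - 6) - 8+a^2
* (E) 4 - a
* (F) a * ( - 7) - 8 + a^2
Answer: F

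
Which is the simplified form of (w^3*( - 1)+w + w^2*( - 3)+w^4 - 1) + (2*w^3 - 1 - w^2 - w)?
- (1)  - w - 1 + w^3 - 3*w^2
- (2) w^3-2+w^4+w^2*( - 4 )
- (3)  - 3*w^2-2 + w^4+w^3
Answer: 2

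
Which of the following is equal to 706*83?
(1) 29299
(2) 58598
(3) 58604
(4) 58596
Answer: 2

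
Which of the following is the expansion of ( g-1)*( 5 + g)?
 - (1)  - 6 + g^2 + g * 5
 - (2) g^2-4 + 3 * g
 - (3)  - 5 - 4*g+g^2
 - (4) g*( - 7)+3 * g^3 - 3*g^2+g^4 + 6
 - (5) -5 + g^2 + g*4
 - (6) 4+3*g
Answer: 5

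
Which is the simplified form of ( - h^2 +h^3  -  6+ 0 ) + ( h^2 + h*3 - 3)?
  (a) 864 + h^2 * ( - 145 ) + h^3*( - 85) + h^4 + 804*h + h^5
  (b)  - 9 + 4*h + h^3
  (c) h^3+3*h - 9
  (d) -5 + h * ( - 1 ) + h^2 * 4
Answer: c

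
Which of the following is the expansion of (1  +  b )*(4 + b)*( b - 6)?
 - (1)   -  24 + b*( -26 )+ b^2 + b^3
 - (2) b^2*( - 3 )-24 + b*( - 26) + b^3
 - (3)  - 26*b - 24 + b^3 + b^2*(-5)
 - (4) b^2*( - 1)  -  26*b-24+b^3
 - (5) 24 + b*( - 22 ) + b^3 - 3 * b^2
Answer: 4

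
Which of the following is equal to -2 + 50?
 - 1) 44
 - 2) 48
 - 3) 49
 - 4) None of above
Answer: 2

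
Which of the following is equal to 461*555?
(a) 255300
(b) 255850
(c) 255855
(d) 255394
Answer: c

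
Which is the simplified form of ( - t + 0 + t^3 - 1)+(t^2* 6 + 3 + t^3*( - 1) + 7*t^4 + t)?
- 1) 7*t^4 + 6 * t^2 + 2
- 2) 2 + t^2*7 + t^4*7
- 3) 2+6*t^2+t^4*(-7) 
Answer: 1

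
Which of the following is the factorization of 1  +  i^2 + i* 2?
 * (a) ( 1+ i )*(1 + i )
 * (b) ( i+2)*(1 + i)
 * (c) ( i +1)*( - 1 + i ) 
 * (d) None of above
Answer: a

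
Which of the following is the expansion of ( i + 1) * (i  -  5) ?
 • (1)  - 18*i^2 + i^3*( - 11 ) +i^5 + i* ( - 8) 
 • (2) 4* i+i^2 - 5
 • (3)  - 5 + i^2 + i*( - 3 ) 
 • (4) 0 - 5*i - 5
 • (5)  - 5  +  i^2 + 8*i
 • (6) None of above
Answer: 6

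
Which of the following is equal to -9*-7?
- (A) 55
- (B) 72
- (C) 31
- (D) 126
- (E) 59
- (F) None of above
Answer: F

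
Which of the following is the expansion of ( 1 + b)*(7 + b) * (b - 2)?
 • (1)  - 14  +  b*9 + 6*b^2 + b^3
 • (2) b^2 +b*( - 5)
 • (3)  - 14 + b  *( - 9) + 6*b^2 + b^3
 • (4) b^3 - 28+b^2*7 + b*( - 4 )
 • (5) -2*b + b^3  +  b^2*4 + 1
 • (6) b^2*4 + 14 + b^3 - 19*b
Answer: 3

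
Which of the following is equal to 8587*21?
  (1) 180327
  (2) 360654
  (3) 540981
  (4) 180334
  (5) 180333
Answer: 1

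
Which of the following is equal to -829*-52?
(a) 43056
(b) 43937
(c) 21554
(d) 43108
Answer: d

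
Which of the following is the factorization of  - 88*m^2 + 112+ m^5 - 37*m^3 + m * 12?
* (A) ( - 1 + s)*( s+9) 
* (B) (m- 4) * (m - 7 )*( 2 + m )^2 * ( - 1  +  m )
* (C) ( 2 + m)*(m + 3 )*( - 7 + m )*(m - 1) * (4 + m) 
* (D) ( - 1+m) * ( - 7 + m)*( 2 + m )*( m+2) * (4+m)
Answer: D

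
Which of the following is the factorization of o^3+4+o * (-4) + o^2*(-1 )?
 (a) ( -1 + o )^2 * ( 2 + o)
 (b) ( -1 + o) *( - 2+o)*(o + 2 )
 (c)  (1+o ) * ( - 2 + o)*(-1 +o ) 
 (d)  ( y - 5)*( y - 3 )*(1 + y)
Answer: b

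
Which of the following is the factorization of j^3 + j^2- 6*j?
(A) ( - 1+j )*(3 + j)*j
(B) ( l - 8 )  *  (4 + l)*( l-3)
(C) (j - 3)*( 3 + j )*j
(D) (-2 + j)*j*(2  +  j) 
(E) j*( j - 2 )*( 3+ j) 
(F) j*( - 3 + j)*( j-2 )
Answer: E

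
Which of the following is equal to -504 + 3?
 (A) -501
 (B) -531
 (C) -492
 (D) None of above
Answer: A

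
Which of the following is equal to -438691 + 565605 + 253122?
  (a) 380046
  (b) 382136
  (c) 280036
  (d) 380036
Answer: d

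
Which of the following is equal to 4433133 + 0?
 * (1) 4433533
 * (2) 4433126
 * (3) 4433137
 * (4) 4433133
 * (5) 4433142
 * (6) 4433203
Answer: 4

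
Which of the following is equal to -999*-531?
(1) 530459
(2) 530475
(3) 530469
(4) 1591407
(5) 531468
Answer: 3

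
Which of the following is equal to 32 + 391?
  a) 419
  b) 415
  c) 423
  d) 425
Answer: c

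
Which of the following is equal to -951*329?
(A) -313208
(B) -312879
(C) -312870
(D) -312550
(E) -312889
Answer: B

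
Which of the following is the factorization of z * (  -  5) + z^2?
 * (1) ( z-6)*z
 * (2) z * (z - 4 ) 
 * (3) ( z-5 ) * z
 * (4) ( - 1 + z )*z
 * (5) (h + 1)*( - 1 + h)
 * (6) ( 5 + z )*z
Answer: 3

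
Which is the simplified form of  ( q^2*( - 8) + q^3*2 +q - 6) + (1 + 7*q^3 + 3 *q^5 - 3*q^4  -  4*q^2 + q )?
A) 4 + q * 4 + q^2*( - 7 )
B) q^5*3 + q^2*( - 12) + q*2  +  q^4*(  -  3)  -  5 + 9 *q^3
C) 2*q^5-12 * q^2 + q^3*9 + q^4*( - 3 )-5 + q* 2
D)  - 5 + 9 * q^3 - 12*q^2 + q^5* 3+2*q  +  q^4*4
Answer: B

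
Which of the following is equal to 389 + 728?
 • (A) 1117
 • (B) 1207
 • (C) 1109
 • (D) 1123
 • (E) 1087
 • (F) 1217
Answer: A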